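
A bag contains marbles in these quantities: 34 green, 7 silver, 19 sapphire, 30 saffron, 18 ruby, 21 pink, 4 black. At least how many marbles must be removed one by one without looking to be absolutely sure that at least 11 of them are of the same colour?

62

An adversary could hand out at most 10 marbles per colour (silver, black run out sooner): 10 + 7 + 10 + 10 + 10 + 10 + 4 = 61 marbles and still no colour has 11.
One more marble lands in a colour already at 10, so 62 draws are enough and 61 are not.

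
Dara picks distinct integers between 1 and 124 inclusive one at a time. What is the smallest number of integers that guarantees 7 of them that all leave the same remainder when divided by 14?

The 14 residue classes mod 14 are the pigeonholes.
With 84 integers one could put 6 in each residue class and have no class reach 7.
The 85th integer pushes some class to 7, so 14·6 + 1 = 85.

85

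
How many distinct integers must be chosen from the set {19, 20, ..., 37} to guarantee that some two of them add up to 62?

Two chosen integers sum to 62 exactly when both halves of some pair {x, 62−x} with 25 ≤ x ≤ 62−x ≤ 37 are chosen — 6 such pairs.
The remaining 7 elements (those with no distinct partner in range) can never complete a 62-sum, so the worst case takes all of them and one from each pair: 7 + 6 = 13.
By pigeonhole, the 14th integer has to be the second member of some pair, so 13 + 1 = 14.

14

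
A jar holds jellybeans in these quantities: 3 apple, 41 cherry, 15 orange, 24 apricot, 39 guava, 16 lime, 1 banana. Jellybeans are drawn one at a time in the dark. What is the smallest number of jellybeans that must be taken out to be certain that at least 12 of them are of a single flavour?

The 7 flavours are the holes; the jellybeans drawn are the pigeons.
To avoid 12 of any one flavour, the worst case takes at most 11 of each flavour, or every jellybean of a flavour that has fewer than 11.
That gives 3 + 11 + 11 + 11 + 11 + 11 + 1 = 59 jellybeans with no flavour reaching 12.
The next jellybean forces some flavour to 12, so 59 + 1 = 60.

60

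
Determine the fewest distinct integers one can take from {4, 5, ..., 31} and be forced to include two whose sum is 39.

Two chosen integers sum to 39 exactly when both halves of some pair {x, 39−x} with 8 ≤ x ≤ 39−x ≤ 31 are chosen — 12 such pairs.
The remaining 4 elements (those with no distinct partner in range) can never complete a 39-sum, so the worst case takes all of them and one from each pair: 4 + 12 = 16.
The 17th integer has to be the second member of some pair, so 16 + 1 = 17.

17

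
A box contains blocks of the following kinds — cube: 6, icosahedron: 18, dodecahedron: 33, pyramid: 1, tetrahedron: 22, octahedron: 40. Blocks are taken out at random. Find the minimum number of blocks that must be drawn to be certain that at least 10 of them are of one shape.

44

Pigeonhole: put each drawn block into a box by shape. The largest draw with every box below 10 takes min(count, 9) from each shape; shapes with fewer than 9 contribute all they have.
Σ min(cᵢ, 9) = 6 + 9 + 9 + 1 + 9 + 9 = 43.
Draw number 43 + 1 = 44 must push one box to 10.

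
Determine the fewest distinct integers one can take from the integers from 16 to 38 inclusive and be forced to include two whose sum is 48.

16

A set avoiding the sum 48 can contain at most one of each pair {x, 48−x}, plus the 7 elements whose complement lies outside the range or equal to its own complement.
The integers 24, …, 38 (15 of them) are such a set: any two sum to at least 24+25 = 49 > 48.
Pigeonhole: any 16th integer completes one of the 8 pairs, so 16 choices force a sum of 48.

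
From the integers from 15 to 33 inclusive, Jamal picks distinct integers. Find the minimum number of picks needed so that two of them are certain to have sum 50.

12

A set avoiding the sum 50 can contain at most one of each pair {x, 50−x}, plus the 3 elements whose complement lies outside the range or equal to its own complement.
The integers 15, …, 25 (11 of them) are such a set: any two sum to at least 15+16 = 31 and at most 24+25 = 49 < 50.
By the pigeonhole principle, any 12th integer completes one of the 8 pairs, so 12 choices force a sum of 50.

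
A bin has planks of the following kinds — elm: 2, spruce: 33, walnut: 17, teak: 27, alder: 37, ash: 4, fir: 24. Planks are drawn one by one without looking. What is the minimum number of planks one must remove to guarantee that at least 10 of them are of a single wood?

By the pigeonhole principle, put each drawn plank into a box by wood. The largest draw with every box below 10 takes min(count, 9) from each wood; woods with fewer than 9 contribute all they have.
Σ min(cᵢ, 9) = 2 + 9 + 9 + 9 + 9 + 4 + 9 = 51.
Draw number 51 + 1 = 52 must push one box to 10.

52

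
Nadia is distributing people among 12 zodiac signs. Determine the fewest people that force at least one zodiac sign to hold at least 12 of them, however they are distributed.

With 132 people one could put exactly 11 in each of the 12 zodiac signs, and no zodiac sign would reach 12.
One more person must land in a zodiac sign that already has 11, giving it 12.
So 12 × 11 + 1 = 133 people are required.

133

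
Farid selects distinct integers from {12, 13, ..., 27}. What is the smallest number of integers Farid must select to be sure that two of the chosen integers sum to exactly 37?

A set avoiding the sum 37 can contain at most one of each pair {x, 37−x}, plus the 2 elements whose complement lies outside the range.
The integers 19, …, 27 (9 of them) are such a set: any two sum to at least 19+20 = 39 > 37.
Any 10th integer completes one of the 7 pairs, so 10 choices force a sum of 37.

10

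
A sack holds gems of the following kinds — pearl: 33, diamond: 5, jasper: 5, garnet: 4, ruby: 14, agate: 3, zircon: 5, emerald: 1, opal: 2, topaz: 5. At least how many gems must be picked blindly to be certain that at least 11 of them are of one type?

The 10 types are the holes; the gems drawn are the pigeons.
To avoid 11 of any one type, the worst case takes at most 10 of each type, or every gem of a type that has fewer than 10.
That gives 10 + 5 + 5 + 4 + 10 + 3 + 5 + 1 + 2 + 5 = 50 gems with no type reaching 11.
The next gem forces some type to 11, so 50 + 1 = 51.

51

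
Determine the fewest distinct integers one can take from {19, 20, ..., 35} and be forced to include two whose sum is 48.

Two chosen integers sum to 48 exactly when both halves of some pair {x, 48−x} with 19 ≤ x ≤ 48−x ≤ 29 are chosen — 5 such pairs.
The remaining 7 elements (those with no distinct partner in range) can never complete a 48-sum, so the worst case takes all of them and one from each pair: 7 + 5 = 12.
The 13th integer has to be the second member of some pair, so 12 + 1 = 13.

13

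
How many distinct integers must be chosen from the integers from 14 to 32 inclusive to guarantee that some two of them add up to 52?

14

Group the elements by complementary pair {x, 52−x}: {20,32}, {21,31}, {22,30}, …, giving 6 two-element pairs, the single value 26 (it cannot pair with itself since the integers are distinct), and 6 integers whose partner 52−x falls outside [14,32].
By the pigeonhole principle, treating each of those 13 groups as a pigeonhole, one can pick one integer per group — 13 integers — with no two summing to 52.
The 14th integer lands in an occupied pair, forcing a sum of 52.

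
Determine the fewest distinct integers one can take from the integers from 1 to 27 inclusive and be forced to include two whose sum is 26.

Two chosen integers sum to 26 exactly when both halves of some pair {x, 26−x} with 1 ≤ x ≤ 26−x ≤ 25 are chosen — 12 such pairs.
The remaining 3 elements (those with no distinct partner in range) can never complete a 26-sum, so the worst case takes all of them and one from each pair: 3 + 12 = 15.
Pigeonhole: the 16th integer has to be the second member of some pair, so 15 + 1 = 16.

16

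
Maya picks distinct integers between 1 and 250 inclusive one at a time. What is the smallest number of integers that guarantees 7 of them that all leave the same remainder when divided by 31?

187

By the pigeonhole principle, the 31 residue classes mod 31 are the pigeonholes.
With 186 integers one could put 6 in each residue class and have no class reach 7.
The 187th integer pushes some class to 7, so 31·6 + 1 = 187.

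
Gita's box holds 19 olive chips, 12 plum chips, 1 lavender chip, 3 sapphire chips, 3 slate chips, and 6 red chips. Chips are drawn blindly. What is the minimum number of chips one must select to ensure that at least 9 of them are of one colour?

An adversary could hand out at most 8 chips per colour (4 colours run out sooner): 8 + 8 + 1 + 3 + 3 + 6 = 29 chips and still no colour has 9.
One more chip lands in a colour already at 8, so 30 draws are enough and 29 are not.

30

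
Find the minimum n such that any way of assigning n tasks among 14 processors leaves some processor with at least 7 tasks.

With 84 tasks one could put exactly 6 in each of the 14 processors, and no processor would reach 7.
By the pigeonhole principle, one more task must land in a processor that already has 6, giving it 7.
So 14 × 6 + 1 = 85 tasks are required.

85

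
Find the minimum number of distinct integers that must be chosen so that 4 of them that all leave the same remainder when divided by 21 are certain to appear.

The 21 residue classes mod 21 are the pigeonholes.
With 63 integers one could put 3 in each residue class and have no class reach 4.
The 64th integer pushes some class to 4, so 21·3 + 1 = 64.

64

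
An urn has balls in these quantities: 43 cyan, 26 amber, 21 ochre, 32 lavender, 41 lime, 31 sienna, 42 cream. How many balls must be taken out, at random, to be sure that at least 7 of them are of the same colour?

The 7 colours are the holes; the balls drawn are the pigeons.
To avoid 7 of any one colour, the worst case takes at most 6 of each colour.
That gives 6 + 6 + 6 + 6 + 6 + 6 + 6 = 42 balls with no colour reaching 7.
The next ball forces some colour to 7, so 42 + 1 = 43.

43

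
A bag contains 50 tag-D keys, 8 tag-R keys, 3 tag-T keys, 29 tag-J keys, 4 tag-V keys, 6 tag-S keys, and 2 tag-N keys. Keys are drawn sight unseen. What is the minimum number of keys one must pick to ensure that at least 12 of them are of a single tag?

46

An adversary could hand out at most 11 keys per tag (5 tags run out sooner): 11 + 8 + 3 + 11 + 4 + 6 + 2 = 45 keys and still no tag has 12.
By the pigeonhole principle, one more key lands in a tag already at 11, so 46 draws are enough and 45 are not.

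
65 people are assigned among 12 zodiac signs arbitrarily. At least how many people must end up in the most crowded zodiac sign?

6

By the pigeonhole principle, the 12 zodiac signs are the holes and the 65 people are the pigeons.
If every zodiac sign held at most 5 people, the total would be at most 12 × 5 = 60, which is less than 65.
So some zodiac sign holds at least ⌈65/12⌉ = 6 people.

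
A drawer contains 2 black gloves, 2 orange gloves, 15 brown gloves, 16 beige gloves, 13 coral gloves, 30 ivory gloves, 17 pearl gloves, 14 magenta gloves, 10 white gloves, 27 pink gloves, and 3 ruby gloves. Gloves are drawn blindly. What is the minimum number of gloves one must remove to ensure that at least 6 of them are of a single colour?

By pigeonhole, put each drawn glove into a box by colour. The largest draw with every box below 6 takes min(count, 5) from each colour; colours with fewer than 5 contribute all they have.
Σ min(cᵢ, 5) = 2 + 2 + 5 + 5 + 5 + 5 + 5 + 5 + 5 + 5 + 3 = 47.
Draw number 47 + 1 = 48 must push one box to 6.

48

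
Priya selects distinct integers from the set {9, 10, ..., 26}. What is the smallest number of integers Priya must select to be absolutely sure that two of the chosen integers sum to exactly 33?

11

Group the elements by complementary pair {x, 33−x}: {9,24}, {10,23}, {11,22}, …, giving 8 two-element pairs and 2 integers whose partner 33−x falls outside [9,26].
Pigeonhole: treating each of those 10 groups as a pigeonhole, one can pick one integer per group — 10 integers — with no two summing to 33.
The 11th integer lands in an occupied pair, forcing a sum of 33.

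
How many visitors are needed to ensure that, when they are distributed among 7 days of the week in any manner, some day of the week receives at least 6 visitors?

36

With 35 visitors one could put exactly 5 in each of the 7 days of the week, and no day of the week would reach 6.
One more visitor must land in a day of the week that already has 5, giving it 6.
So 7 × 5 + 1 = 36 visitors are required.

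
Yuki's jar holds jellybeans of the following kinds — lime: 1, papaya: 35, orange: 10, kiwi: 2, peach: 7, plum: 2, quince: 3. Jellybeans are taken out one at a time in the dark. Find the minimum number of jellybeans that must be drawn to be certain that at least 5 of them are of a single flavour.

An adversary could hand out at most 4 jellybeans per flavour (4 flavours run out sooner): 1 + 4 + 4 + 2 + 4 + 2 + 3 = 20 jellybeans and still no flavour has 5.
One more jellybean lands in a flavour already at 4, so 21 draws are enough and 20 are not.

21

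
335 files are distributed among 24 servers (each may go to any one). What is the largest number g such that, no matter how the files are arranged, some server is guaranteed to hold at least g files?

14

Pigeonhole: the 24 servers are the holes and the 335 files are the pigeons.
If every server held at most 13 files, the total would be at most 24 × 13 = 312, which is less than 335.
So some server holds at least ⌈335/24⌉ = 14 files.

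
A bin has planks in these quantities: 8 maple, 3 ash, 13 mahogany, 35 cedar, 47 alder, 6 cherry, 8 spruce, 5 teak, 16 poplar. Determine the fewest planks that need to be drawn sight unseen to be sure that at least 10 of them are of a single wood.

The 9 woods are the holes; the planks drawn are the pigeons.
To avoid 10 of any one wood, the worst case takes at most 9 of each wood, or every plank of a wood that has fewer than 9.
That gives 8 + 3 + 9 + 9 + 9 + 6 + 8 + 5 + 9 = 66 planks with no wood reaching 10.
The next plank forces some wood to 10, so 66 + 1 = 67.

67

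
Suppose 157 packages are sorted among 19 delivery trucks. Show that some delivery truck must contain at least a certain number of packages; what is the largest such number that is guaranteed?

The 19 delivery trucks are the holes and the 157 packages are the pigeons.
If every delivery truck held at most 8 packages, the total would be at most 19 × 8 = 152, which is less than 157.
So some delivery truck holds at least ⌈157/19⌉ = 9 packages.

9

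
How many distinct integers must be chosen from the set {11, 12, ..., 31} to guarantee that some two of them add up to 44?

Group the elements by complementary pair {x, 44−x}: {13,31}, {14,30}, {15,29}, …, giving 9 two-element pairs; the single value 22 (it cannot pair with itself since the integers are distinct); and 2 integers whose partner 44−x falls outside [11,31].
Treating each of those 12 groups as a pigeonhole, one can pick one integer per group — 12 integers — with no two summing to 44.
The 13th integer lands in an occupied pair, forcing a sum of 44.

13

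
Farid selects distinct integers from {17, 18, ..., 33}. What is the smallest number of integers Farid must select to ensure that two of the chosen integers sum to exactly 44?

13

Group the elements by complementary pair {x, 44−x}: {17,27}, {18,26}, {19,25}, …, giving 5 two-element pairs, the single value 22 (it cannot pair with itself since the integers are distinct), and 6 integers whose partner 44−x falls outside [17,33].
Treating each of those 12 groups as a pigeonhole, one can pick one integer per group — 12 integers — with no two summing to 44.
The 13th integer lands in an occupied pair, forcing a sum of 44.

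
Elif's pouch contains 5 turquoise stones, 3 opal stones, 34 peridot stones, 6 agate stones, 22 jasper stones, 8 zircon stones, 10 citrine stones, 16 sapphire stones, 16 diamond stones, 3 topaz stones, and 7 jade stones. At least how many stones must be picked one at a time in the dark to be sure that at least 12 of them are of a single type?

87

Pigeonhole: put each drawn stone into a box by type. The largest draw with every box below 12 takes min(count, 11) from each type; types with fewer than 11 contribute all they have.
Σ min(cᵢ, 11) = 5 + 3 + 11 + 6 + 11 + 8 + 10 + 11 + 11 + 3 + 7 = 86.
Draw number 86 + 1 = 87 must push one box to 12.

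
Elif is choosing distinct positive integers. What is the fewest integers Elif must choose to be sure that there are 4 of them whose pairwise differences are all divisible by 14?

Integers whose pairwise differences are multiples of 14 are exactly those sharing a remainder mod 14. The 14 residue classes mod 14 are the pigeonholes.
With 42 integers one could put 3 in each residue class and have no class reach 4.
The 43rd integer pushes some class to 4, so 14·3 + 1 = 43.

43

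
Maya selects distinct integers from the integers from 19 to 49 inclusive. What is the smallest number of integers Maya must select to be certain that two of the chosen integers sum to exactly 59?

21

Group the elements by complementary pair {x, 59−x}: {19,40}, {20,39}, {21,38}, …, giving 11 two-element pairs and 9 integers whose partner 59−x falls outside [19,49].
Pigeonhole: treating each of those 20 groups as a pigeonhole, one can pick one integer per group — 20 integers — with no two summing to 59.
The 21st integer lands in an occupied pair, forcing a sum of 59.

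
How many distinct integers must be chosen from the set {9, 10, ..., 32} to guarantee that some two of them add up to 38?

15

Two chosen integers sum to 38 exactly when both halves of some pair {x, 38−x} with 9 ≤ x ≤ 38−x ≤ 29 are chosen — 10 such pairs.
The remaining 4 elements (those with no distinct partner in range) can never complete a 38-sum, so the worst case takes all of them and one from each pair: 4 + 10 = 14.
The 15th integer has to be the second member of some pair, so 14 + 1 = 15.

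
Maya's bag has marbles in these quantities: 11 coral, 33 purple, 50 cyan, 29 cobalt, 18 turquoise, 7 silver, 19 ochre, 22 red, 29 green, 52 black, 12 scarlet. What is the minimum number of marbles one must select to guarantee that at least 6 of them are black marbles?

236

In the worst case for collecting black marbles, every non-black marble comes out first.
There are 11 + 33 + 50 + 29 + 18 + 7 + 19 + 22 + 29 + 12 = 230 non-black marbles altogether.
After those, each further marble must be black, so 230 + 6 = 236 draws guarantee 6 black marbles.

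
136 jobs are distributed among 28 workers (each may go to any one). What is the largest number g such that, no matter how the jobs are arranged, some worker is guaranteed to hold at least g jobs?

5

By pigeonhole, the 28 workers are the holes and the 136 jobs are the pigeons.
If every worker held at most 4 jobs, the total would be at most 28 × 4 = 112, which is less than 136.
So some worker holds at least ⌈136/28⌉ = 5 jobs.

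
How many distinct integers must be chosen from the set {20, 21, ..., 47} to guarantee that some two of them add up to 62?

Group the elements by complementary pair {x, 62−x}: {20,42}, {21,41}, {22,40}, …, giving 11 two-element pairs; the single value 31 (it cannot pair with itself since the integers are distinct); and 5 integers whose partner 62−x falls outside [20,47].
Treating each of those 17 groups as a pigeonhole, one can pick one integer per group — 17 integers — with no two summing to 62.
The 18th integer lands in an occupied pair, forcing a sum of 62.

18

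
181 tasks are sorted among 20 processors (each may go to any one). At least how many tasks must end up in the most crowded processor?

By the pigeonhole principle, the 20 processors are the holes and the 181 tasks are the pigeons.
If every processor held at most 9 tasks, the total would be at most 20 × 9 = 180, which is less than 181.
So some processor holds at least ⌈181/20⌉ = 10 tasks.

10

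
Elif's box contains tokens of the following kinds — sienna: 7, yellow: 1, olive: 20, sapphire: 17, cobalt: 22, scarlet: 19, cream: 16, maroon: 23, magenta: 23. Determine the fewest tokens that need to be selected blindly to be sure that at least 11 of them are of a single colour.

An adversary could hand out at most 10 tokens per colour (sienna, yellow run out sooner): 7 + 1 + 10 + 10 + 10 + 10 + 10 + 10 + 10 = 78 tokens and still no colour has 11.
One more token lands in a colour already at 10, so 79 draws are enough and 78 are not.

79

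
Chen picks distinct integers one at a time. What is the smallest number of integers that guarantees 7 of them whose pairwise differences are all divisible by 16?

Integers whose pairwise differences are multiples of 16 are exactly those sharing a remainder mod 16. The 16 residue classes mod 16 are the pigeonholes.
With 96 integers one could put 6 in each residue class and have no class reach 7.
The 97th integer pushes some class to 7, so 16·6 + 1 = 97.

97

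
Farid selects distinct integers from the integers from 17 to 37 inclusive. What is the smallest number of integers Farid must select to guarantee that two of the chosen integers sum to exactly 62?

Group the elements by complementary pair {x, 62−x}: {25,37}, {26,36}, {27,35}, …, giving 6 two-element pairs, the single value 31 (it cannot pair with itself since the integers are distinct), and 8 integers whose partner 62−x falls outside [17,37].
Treating each of those 15 groups as a pigeonhole, one can pick one integer per group — 15 integers — with no two summing to 62.
The 16th integer lands in an occupied pair, forcing a sum of 62.

16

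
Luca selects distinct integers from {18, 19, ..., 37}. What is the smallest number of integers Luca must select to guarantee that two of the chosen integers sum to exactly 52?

13

Two chosen integers sum to 52 exactly when both halves of some pair {x, 52−x} with 18 ≤ x ≤ 52−x ≤ 34 are chosen — 8 such pairs.
The remaining 4 elements (those with no distinct partner in range) can never complete a 52-sum, so the worst case takes all of them and one from each pair: 4 + 8 = 12.
The 13th integer has to be the second member of some pair, so 12 + 1 = 13.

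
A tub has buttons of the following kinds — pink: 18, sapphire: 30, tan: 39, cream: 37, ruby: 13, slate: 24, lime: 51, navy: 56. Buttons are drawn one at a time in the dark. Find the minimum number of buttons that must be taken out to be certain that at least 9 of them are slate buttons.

In the worst case for collecting slate buttons, every non-slate button comes out first.
There are 18 + 30 + 39 + 37 + 13 + 51 + 56 = 244 non-slate buttons altogether.
After those, each further button must be slate, so 244 + 9 = 253 draws guarantee 9 slate buttons.

253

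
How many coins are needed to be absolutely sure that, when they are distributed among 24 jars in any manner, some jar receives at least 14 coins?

With 312 coins one could put exactly 13 in each of the 24 jars, and no jar would reach 14.
By the pigeonhole principle, one more coin must land in a jar that already has 13, giving it 14.
So 24 × 13 + 1 = 313 coins are required.

313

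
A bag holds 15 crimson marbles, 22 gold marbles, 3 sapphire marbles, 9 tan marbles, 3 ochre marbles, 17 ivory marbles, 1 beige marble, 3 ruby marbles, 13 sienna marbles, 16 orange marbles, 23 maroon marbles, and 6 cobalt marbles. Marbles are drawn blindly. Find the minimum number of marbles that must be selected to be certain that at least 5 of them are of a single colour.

43

An adversary could hand out at most 4 marbles per colour (4 colours run out sooner): 4 + 4 + 3 + 4 + 3 + 4 + 1 + 3 + 4 + 4 + 4 + 4 = 42 marbles and still no colour has 5.
Pigeonhole: one more marble lands in a colour already at 4, so 43 draws are enough and 42 are not.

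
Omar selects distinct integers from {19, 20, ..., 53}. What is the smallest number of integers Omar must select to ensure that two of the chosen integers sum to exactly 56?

Group the elements by complementary pair {x, 56−x}: {19,37}, {20,36}, {21,35}, …, giving 9 two-element pairs, the single value 28 (it cannot pair with itself since the integers are distinct), and 16 integers whose partner 56−x falls outside [19,53].
By the pigeonhole principle, treating each of those 26 groups as a pigeonhole, one can pick one integer per group — 26 integers — with no two summing to 56.
The 27th integer lands in an occupied pair, forcing a sum of 56.

27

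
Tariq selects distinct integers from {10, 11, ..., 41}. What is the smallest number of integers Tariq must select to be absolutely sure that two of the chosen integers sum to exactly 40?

Group the elements by complementary pair {x, 40−x}: {10,30}, {11,29}, {12,28}, …, giving 10 two-element pairs, the single value 20 (it cannot pair with itself since the integers are distinct), and 11 integers whose partner 40−x falls outside [10,41].
Treating each of those 22 groups as a pigeonhole, one can pick one integer per group — 22 integers — with no two summing to 40.
The 23rd integer lands in an occupied pair, forcing a sum of 40.

23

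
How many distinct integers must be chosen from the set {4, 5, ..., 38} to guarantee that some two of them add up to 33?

23

Group the elements by complementary pair {x, 33−x}: {4,29}, {5,28}, {6,27}, …, giving 13 two-element pairs and 9 integers whose partner 33−x falls outside [4,38].
By pigeonhole, treating each of those 22 groups as a pigeonhole, one can pick one integer per group — 22 integers — with no two summing to 33.
The 23rd integer lands in an occupied pair, forcing a sum of 33.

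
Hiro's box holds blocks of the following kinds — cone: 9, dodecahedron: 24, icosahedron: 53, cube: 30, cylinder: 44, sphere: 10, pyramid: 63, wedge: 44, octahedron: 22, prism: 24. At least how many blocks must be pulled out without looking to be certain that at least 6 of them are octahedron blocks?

In the worst case for collecting octahedron blocks, every non-octahedron block comes out first.
There are 9 + 24 + 53 + 30 + 44 + 10 + 63 + 44 + 24 = 301 non-octahedron blocks altogether.
After those, each further block must be octahedron, so 301 + 6 = 307 draws guarantee 6 octahedron blocks.

307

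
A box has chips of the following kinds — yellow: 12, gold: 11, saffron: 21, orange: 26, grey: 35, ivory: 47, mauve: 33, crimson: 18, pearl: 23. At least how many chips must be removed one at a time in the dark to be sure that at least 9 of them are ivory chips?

188

In the worst case for collecting ivory chips, every non-ivory chip comes out first.
There are 12 + 11 + 21 + 26 + 35 + 33 + 18 + 23 = 179 non-ivory chips altogether.
After those, each further chip must be ivory, so 179 + 9 = 188 draws guarantee 9 ivory chips.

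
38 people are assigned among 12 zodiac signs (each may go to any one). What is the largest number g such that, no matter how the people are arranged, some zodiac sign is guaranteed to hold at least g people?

By pigeonhole, the 12 zodiac signs are the holes and the 38 people are the pigeons.
If every zodiac sign held at most 3 people, the total would be at most 12 × 3 = 36, which is less than 38.
So some zodiac sign holds at least ⌈38/12⌉ = 4 people.

4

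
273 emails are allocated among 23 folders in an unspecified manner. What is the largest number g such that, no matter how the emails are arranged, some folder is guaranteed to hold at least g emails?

12

Pigeonhole: the 23 folders are the holes and the 273 emails are the pigeons.
If every folder held at most 11 emails, the total would be at most 23 × 11 = 253, which is less than 273.
So some folder holds at least ⌈273/23⌉ = 12 emails.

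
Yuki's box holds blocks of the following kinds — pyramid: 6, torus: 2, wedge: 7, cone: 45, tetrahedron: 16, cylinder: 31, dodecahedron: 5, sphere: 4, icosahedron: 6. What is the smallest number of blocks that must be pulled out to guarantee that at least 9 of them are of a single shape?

55

By the pigeonhole principle, the 9 shapes are the holes; the blocks drawn are the pigeons.
To avoid 9 of any one shape, the worst case takes at most 8 of each shape, or every block of a shape that has fewer than 8.
That gives 6 + 2 + 7 + 8 + 8 + 8 + 5 + 4 + 6 = 54 blocks with no shape reaching 9.
The next block forces some shape to 9, so 54 + 1 = 55.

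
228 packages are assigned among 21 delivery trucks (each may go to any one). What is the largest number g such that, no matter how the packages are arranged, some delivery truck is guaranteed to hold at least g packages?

By pigeonhole, the 21 delivery trucks are the holes and the 228 packages are the pigeons.
If every delivery truck held at most 10 packages, the total would be at most 21 × 10 = 210, which is less than 228.
So some delivery truck holds at least ⌈228/21⌉ = 11 packages.

11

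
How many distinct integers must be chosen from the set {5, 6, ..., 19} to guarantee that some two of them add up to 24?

Two chosen integers sum to 24 exactly when both halves of some pair {x, 24−x} with 5 ≤ x ≤ 24−x ≤ 19 are chosen — 7 such pairs.
The remaining 1 element (those with no distinct partner in range) can never complete a 24-sum, so the worst case takes all of them and one from each pair: 1 + 7 = 8.
By the pigeonhole principle, the 9th integer has to be the second member of some pair, so 8 + 1 = 9.

9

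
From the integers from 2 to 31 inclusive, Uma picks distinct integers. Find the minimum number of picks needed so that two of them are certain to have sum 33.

A set avoiding the sum 33 can contain at most one of each pair {x, 33−x}.
The integers 17, …, 31 (15 of them) are such a set: any two sum to at least 17+18 = 35 > 33.
Any 16th integer completes one of the 15 pairs, so 16 choices force a sum of 33.

16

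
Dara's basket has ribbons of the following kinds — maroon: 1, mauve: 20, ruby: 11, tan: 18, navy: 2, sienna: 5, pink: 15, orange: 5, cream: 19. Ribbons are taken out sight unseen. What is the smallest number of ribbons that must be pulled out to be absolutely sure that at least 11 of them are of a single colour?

An adversary could hand out at most 10 ribbons per colour (4 colours run out sooner): 1 + 10 + 10 + 10 + 2 + 5 + 10 + 5 + 10 = 63 ribbons and still no colour has 11.
By pigeonhole, one more ribbon lands in a colour already at 10, so 64 draws are enough and 63 are not.

64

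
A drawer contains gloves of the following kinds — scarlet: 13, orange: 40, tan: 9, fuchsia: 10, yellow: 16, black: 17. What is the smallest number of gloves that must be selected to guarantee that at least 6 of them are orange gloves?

71

In the worst case for collecting orange gloves, every non-orange glove comes out first.
There are 13 + 9 + 10 + 16 + 17 = 65 non-orange gloves altogether.
After those, each further glove must be orange, so 65 + 6 = 71 draws guarantee 6 orange gloves.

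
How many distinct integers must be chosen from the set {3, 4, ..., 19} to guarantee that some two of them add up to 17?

12

A set avoiding the sum 17 can contain at most one of each pair {x, 17−x}, plus the 5 elements whose complement lies outside the range.
The integers 9, …, 19 (11 of them) are such a set: any two sum to at least 9+10 = 19 > 17.
Any 12th integer completes one of the 6 pairs, so 12 choices force a sum of 17.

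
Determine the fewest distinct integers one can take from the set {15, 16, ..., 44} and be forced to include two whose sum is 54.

19

Group the elements by complementary pair {x, 54−x}: {15,39}, {16,38}, {17,37}, …, giving 12 two-element pairs, the single value 27 (it cannot pair with itself since the integers are distinct), and 5 integers whose partner 54−x falls outside [15,44].
Pigeonhole: treating each of those 18 groups as a pigeonhole, one can pick one integer per group — 18 integers — with no two summing to 54.
The 19th integer lands in an occupied pair, forcing a sum of 54.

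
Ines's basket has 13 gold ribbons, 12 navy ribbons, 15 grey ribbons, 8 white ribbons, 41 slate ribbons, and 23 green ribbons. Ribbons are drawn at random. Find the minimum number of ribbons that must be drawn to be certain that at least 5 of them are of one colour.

25

An adversary could hand out at most 4 ribbons per colour: 4 + 4 + 4 + 4 + 4 + 4 = 24 ribbons and still no colour has 5.
One more ribbon lands in a colour already at 4, so 25 draws are enough and 24 are not.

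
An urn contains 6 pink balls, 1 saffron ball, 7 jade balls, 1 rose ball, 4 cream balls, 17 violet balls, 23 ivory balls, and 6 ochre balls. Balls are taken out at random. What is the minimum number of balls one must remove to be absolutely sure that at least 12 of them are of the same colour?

An adversary could hand out at most 11 balls per colour (6 colours run out sooner): 6 + 1 + 7 + 1 + 4 + 11 + 11 + 6 = 47 balls and still no colour has 12.
One more ball lands in a colour already at 11, so 48 draws are enough and 47 are not.

48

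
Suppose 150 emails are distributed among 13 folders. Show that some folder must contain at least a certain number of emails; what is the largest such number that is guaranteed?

12

The 13 folders are the holes and the 150 emails are the pigeons.
If every folder held at most 11 emails, the total would be at most 13 × 11 = 143, which is less than 150.
So some folder holds at least ⌈150/13⌉ = 12 emails.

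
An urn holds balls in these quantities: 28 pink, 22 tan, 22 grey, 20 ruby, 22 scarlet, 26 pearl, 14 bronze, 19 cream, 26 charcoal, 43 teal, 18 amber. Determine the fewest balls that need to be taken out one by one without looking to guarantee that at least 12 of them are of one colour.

By the pigeonhole principle, the 11 colours are the holes; the balls drawn are the pigeons.
To avoid 12 of any one colour, the worst case takes at most 11 of each colour.
That gives 11 + 11 + 11 + 11 + 11 + 11 + 11 + 11 + 11 + 11 + 11 = 121 balls with no colour reaching 12.
The next ball forces some colour to 12, so 121 + 1 = 122.

122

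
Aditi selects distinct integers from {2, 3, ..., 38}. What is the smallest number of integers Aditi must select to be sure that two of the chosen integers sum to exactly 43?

21

A set avoiding the sum 43 can contain at most one of each pair {x, 43−x}, plus the 3 elements whose complement lies outside the range.
The integers 2, …, 21 (20 of them) are such a set: any two sum to at least 2+3 = 5 and at most 20+21 = 41 < 43.
By pigeonhole, any 21st integer completes one of the 17 pairs, so 21 choices force a sum of 43.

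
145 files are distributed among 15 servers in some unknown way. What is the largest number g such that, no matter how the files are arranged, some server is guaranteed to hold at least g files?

The 15 servers are the holes and the 145 files are the pigeons.
If every server held at most 9 files, the total would be at most 15 × 9 = 135, which is less than 145.
So some server holds at least ⌈145/15⌉ = 10 files.

10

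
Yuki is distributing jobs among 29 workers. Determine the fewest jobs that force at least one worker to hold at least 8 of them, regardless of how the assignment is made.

With 203 jobs one could put exactly 7 in each of the 29 workers, and no worker would reach 8.
One more job must land in a worker that already has 7, giving it 8.
So 29 × 7 + 1 = 204 jobs are required.

204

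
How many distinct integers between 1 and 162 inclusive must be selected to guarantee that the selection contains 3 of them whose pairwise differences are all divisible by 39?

Integers whose pairwise differences are multiples of 39 are exactly those sharing a remainder mod 39. By the pigeonhole principle, the 39 residue classes mod 39 are the pigeonholes.
With 78 integers one could put 2 in each residue class and have no class reach 3.
The 79th integer pushes some class to 3, so 39·2 + 1 = 79.

79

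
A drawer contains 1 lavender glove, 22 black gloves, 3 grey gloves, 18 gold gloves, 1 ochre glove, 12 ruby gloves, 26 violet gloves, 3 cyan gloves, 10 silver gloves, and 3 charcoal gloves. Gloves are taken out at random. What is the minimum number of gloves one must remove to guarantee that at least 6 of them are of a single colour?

37

The 10 colours are the holes; the gloves drawn are the pigeons.
To avoid 6 of any one colour, the worst case takes at most 5 of each colour, or every glove of a colour that has fewer than 5.
That gives 1 + 5 + 3 + 5 + 1 + 5 + 5 + 3 + 5 + 3 = 36 gloves with no colour reaching 6.
The next glove forces some colour to 6, so 36 + 1 = 37.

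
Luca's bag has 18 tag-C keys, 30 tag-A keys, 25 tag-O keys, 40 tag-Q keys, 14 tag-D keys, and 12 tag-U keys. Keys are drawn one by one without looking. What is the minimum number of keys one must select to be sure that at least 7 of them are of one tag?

The 6 tags are the holes; the keys drawn are the pigeons.
To avoid 7 of any one tag, the worst case takes at most 6 of each tag.
That gives 6 + 6 + 6 + 6 + 6 + 6 = 36 keys with no tag reaching 7.
The next key forces some tag to 7, so 36 + 1 = 37.

37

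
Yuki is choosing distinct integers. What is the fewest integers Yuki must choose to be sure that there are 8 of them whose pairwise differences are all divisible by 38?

267

Integers whose pairwise differences are multiples of 38 are exactly those sharing a remainder mod 38. The 38 residue classes mod 38 are the pigeonholes.
With 266 integers one could put 7 in each residue class and have no class reach 8.
The 267th integer pushes some class to 8, so 38·7 + 1 = 267.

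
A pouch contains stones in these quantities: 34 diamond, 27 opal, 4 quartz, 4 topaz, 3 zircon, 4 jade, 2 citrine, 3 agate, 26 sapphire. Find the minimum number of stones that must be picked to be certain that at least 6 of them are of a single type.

An adversary could hand out at most 5 stones per type (6 types run out sooner): 5 + 5 + 4 + 4 + 3 + 4 + 2 + 3 + 5 = 35 stones and still no type has 6.
By the pigeonhole principle, one more stone lands in a type already at 5, so 36 draws are enough and 35 are not.

36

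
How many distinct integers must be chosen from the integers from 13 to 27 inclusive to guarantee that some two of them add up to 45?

11

Group the elements by complementary pair {x, 45−x}: {18,27}, {19,26}, {20,25}, …, giving 5 two-element pairs and 5 integers whose partner 45−x falls outside [13,27].
Pigeonhole: treating each of those 10 groups as a pigeonhole, one can pick one integer per group — 10 integers — with no two summing to 45.
The 11th integer lands in an occupied pair, forcing a sum of 45.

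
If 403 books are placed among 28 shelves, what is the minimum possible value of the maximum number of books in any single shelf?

15

The 28 shelves are the holes and the 403 books are the pigeons.
If every shelf held at most 14 books, the total would be at most 28 × 14 = 392, which is less than 403.
So some shelf holds at least ⌈403/28⌉ = 15 books.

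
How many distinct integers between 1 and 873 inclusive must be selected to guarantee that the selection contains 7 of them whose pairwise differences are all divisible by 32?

193

Integers whose pairwise differences are multiples of 32 are exactly those sharing a remainder mod 32. The 32 residue classes mod 32 are the pigeonholes.
With 192 integers one could put 6 in each residue class and have no class reach 7.
The 193rd integer pushes some class to 7, so 32·6 + 1 = 193.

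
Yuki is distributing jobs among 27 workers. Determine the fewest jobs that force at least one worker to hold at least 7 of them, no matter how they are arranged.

With 162 jobs one could put exactly 6 in each of the 27 workers, and no worker would reach 7.
One more job must land in a worker that already has 6, giving it 7.
So 27 × 6 + 1 = 163 jobs are required.

163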